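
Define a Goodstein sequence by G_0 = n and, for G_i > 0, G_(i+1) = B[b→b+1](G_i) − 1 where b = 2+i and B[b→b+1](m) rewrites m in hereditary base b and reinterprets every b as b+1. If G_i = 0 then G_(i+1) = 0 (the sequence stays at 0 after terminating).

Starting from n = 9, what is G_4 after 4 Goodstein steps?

G_0 = 9. HB_2(9) = 2^(2 + 1) + 1. Bump = 82. G_1 = 81.
G_1 = 81. HB_3(81) = 3^(3 + 1). Bump = 1024. G_2 = 1023.
G_2 = 1023. HB_4(1023) = 3·4^4 + 3·4^3 + 3·4^2 + 3·4 + 3. Bump = 9843. G_3 = 9842.
G_3 = 9842. HB_5(9842) = 3·5^5 + 3·5^3 + 3·5^2 + 3·5 + 2. Bump = 140744. G_4 = 140743.
G_4 = 140743. HB_6(140743) = 3·6^6 + 3·6^3 + 3·6^2 + 3·6 + 1. Bump = 2471827. G_5 = 2471826.

140743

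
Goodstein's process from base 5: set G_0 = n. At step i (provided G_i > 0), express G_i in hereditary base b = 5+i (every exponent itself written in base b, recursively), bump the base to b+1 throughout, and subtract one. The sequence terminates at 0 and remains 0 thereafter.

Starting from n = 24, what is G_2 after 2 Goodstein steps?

30

step 0: 24 = 4·5 + 4; sub 6 for 5: 4·6 + 4; = 28; G_1 = 28−1 = 27
step 1: 27 = 4·6 + 3; sub 7 for 6: 4·7 + 3; = 31; G_2 = 31−1 = 30
step 2: 30 = 4·7 + 2; sub 8 for 7: 4·8 + 2; = 34; G_3 = 34−1 = 33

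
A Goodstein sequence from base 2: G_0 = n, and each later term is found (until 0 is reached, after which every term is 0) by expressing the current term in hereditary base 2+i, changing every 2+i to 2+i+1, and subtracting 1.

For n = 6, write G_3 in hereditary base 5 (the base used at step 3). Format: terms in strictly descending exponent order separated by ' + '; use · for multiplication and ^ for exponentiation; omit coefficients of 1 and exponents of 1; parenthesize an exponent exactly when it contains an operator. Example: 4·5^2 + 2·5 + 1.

5^5

step 0: 6 = 2^2 + 2; sub 3 for 2: 3^3 + 3; = 30; G_1 = 30−1 = 29
step 1: 29 = 3^3 + 2; sub 4 for 3: 4^4 + 2; = 258; G_2 = 258−1 = 257
step 2: 257 = 4^4 + 1; sub 5 for 4: 5^5 + 1; = 3126; G_3 = 3126−1 = 3125
step 3: 3125 = 5^5; sub 6 for 5: 6^6; = 46656; G_4 = 46656−1 = 46655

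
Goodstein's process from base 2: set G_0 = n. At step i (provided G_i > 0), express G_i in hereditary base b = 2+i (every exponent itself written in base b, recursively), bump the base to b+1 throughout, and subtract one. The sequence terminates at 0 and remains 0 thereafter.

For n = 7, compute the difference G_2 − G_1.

base 2: 7 = 2^2 + 2 + 1; at 3: 3^3 + 3 + 1 = 31; next = 30
base 3: 30 = 3^3 + 3; at 4: 4^4 + 4 = 260; next = 259

229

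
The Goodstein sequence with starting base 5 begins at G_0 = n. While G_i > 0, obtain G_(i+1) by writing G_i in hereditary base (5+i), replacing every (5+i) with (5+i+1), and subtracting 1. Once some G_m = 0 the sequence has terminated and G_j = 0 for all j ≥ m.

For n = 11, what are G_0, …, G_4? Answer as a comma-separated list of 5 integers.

11, 12, 13, 13, 13

step 0: 11 = 2·5 + 1; sub 6 for 5: 2·6 + 1; = 13; G_1 = 13−1 = 12
step 1: 12 = 2·6; sub 7 for 6: 2·7; = 14; G_2 = 14−1 = 13
step 2: 13 = 7 + 6; sub 8 for 7: 8 + 6; = 14; G_3 = 14−1 = 13
step 3: 13 = 8 + 5; sub 9 for 8: 9 + 5; = 14; G_4 = 14−1 = 13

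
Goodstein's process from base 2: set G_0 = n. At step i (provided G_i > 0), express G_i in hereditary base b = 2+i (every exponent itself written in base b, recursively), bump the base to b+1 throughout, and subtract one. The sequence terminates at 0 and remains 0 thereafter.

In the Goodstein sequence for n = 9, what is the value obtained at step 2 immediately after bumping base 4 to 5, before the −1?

9843

G_0=9  [base 2] 2^(2 + 1) + 1  →[2↦3]→  3^(3 + 1) + 1 = 82  −1 ⇒ G_1=81
G_1=81  [base 3] 3^(3 + 1)  →[3↦4]→  4^(4 + 1) = 1024  −1 ⇒ G_2=1023
G_2=1023  [base 4] 3·4^4 + 3·4^3 + 3·4^2 + 3·4 + 3  →[4↦5]→  3·5^5 + 3·5^3 + 3·5^2 + 3·5 + 3 = 9843  −1 ⇒ G_3=9842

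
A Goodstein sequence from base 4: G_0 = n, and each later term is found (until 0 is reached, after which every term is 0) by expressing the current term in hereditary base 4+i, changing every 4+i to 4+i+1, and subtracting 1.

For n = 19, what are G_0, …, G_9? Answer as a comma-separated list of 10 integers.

19, 27, 37, 49, 63, 69, 75, 81, 87, 93

G_0 = 19. HB_4(19) = 4^2 + 3. Bump = 28. G_1 = 27.
G_1 = 27. HB_5(27) = 5^2 + 2. Bump = 38. G_2 = 37.
G_2 = 37. HB_6(37) = 6^2 + 1. Bump = 50. G_3 = 49.
G_3 = 49. HB_7(49) = 7^2. Bump = 64. G_4 = 63.
G_4 = 63. HB_8(63) = 7·8 + 7. Bump = 70. G_5 = 69.
G_5 = 69. HB_9(69) = 7·9 + 6. Bump = 76. G_6 = 75.
G_6 = 75. HB_10(75) = 7·10 + 5. Bump = 82. G_7 = 81.
G_7 = 81. HB_11(81) = 7·11 + 4. Bump = 88. G_8 = 87.
G_8 = 87. HB_12(87) = 7·12 + 3. Bump = 94. G_9 = 93.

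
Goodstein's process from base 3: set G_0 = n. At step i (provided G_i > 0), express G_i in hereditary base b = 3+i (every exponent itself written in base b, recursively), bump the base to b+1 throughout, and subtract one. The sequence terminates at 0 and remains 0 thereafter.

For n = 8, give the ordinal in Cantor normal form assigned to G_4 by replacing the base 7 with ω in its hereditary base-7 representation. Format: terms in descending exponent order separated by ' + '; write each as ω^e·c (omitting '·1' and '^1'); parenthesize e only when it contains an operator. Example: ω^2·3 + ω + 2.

8 —HB3→ 2·3 + 2 —bump→ 2·4 + 2 = 10 —(−1)→ 9
9 —HB4→ 2·4 + 1 —bump→ 2·5 + 1 = 11 —(−1)→ 10
10 —HB5→ 2·5 —bump→ 2·6 = 12 —(−1)→ 11
11 —HB6→ 6 + 5 —bump→ 7 + 5 = 12 —(−1)→ 11
11 —HB7→ 7 + 4 —bump→ 8 + 4 = 12 —(−1)→ 11

ω + 4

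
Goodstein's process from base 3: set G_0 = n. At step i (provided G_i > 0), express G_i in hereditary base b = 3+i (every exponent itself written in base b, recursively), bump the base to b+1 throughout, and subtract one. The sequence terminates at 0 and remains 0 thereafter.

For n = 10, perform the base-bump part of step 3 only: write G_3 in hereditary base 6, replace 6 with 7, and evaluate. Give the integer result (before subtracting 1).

31

G_0 = 10. HB_3(10) = 3^2 + 1. Bump = 17. G_1 = 16.
G_1 = 16. HB_4(16) = 4^2. Bump = 25. G_2 = 24.
G_2 = 24. HB_5(24) = 4·5 + 4. Bump = 28. G_3 = 27.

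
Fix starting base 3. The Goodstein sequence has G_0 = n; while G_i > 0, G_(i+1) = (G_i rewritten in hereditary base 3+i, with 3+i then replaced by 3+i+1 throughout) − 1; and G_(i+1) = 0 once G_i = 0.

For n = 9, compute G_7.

25

G_0 = 9. HB_3(9) = 3^2. Bump = 16. G_1 = 15.
G_1 = 15. HB_4(15) = 3·4 + 3. Bump = 18. G_2 = 17.
G_2 = 17. HB_5(17) = 3·5 + 2. Bump = 20. G_3 = 19.
G_3 = 19. HB_6(19) = 3·6 + 1. Bump = 22. G_4 = 21.
G_4 = 21. HB_7(21) = 3·7. Bump = 24. G_5 = 23.
G_5 = 23. HB_8(23) = 2·8 + 7. Bump = 25. G_6 = 24.
G_6 = 24. HB_9(24) = 2·9 + 6. Bump = 26. G_7 = 25.
G_7 = 25. HB_10(25) = 2·10 + 5. Bump = 27. G_8 = 26.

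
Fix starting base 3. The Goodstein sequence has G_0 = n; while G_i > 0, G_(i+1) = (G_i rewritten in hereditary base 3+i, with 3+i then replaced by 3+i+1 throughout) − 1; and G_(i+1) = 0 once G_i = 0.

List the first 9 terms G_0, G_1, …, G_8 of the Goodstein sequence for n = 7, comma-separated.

7, 8, 9, 9, 9, 9, 9, 9, 8

step 0: 7 = 2·3 + 1; sub 4 for 3: 2·4 + 1; = 9; G_1 = 9−1 = 8
step 1: 8 = 2·4; sub 5 for 4: 2·5; = 10; G_2 = 10−1 = 9
step 2: 9 = 5 + 4; sub 6 for 5: 6 + 4; = 10; G_3 = 10−1 = 9
step 3: 9 = 6 + 3; sub 7 for 6: 7 + 3; = 10; G_4 = 10−1 = 9
step 4: 9 = 7 + 2; sub 8 for 7: 8 + 2; = 10; G_5 = 10−1 = 9
step 5: 9 = 8 + 1; sub 9 for 8: 9 + 1; = 10; G_6 = 10−1 = 9
step 6: 9 = 9; sub 10 for 9: 10; = 10; G_7 = 10−1 = 9
step 7: 9 = 9; sub 11 for 10: 9; = 9; G_8 = 9−1 = 8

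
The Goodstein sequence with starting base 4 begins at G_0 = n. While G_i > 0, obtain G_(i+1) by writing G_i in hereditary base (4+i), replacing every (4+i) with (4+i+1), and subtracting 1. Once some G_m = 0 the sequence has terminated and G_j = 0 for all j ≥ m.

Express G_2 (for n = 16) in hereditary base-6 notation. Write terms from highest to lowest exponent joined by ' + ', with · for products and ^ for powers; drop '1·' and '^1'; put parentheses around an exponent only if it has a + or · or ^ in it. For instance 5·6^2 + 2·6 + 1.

4·6 + 3

base 4: 16 = 4^2; at 5: 5^2 = 25; next = 24
base 5: 24 = 4·5 + 4; at 6: 4·6 + 4 = 28; next = 27
base 6: 27 = 4·6 + 3; at 7: 4·7 + 3 = 31; next = 30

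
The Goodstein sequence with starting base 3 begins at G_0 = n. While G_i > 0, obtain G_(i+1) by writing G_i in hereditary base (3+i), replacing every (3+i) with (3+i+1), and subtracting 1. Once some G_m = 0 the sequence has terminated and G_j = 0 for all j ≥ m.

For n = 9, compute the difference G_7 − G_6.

1

G_0 = 9. HB_3(9) = 3^2. Bump = 16. G_1 = 15.
G_1 = 15. HB_4(15) = 3·4 + 3. Bump = 18. G_2 = 17.
G_2 = 17. HB_5(17) = 3·5 + 2. Bump = 20. G_3 = 19.
G_3 = 19. HB_6(19) = 3·6 + 1. Bump = 22. G_4 = 21.
G_4 = 21. HB_7(21) = 3·7. Bump = 24. G_5 = 23.
G_5 = 23. HB_8(23) = 2·8 + 7. Bump = 25. G_6 = 24.
G_6 = 24. HB_9(24) = 2·9 + 6. Bump = 26. G_7 = 25.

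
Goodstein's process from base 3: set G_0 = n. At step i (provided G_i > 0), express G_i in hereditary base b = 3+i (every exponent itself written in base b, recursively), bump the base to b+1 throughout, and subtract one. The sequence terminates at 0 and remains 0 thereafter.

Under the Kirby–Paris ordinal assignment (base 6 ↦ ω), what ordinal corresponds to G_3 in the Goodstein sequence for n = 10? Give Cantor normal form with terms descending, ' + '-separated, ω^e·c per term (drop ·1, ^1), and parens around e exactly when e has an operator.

base 3: 10 = 3^2 + 1; at 4: 4^2 + 1 = 17; next = 16
base 4: 16 = 4^2; at 5: 5^2 = 25; next = 24
base 5: 24 = 4·5 + 4; at 6: 4·6 + 4 = 28; next = 27
base 6: 27 = 4·6 + 3; at 7: 4·7 + 3 = 31; next = 30

ω·4 + 3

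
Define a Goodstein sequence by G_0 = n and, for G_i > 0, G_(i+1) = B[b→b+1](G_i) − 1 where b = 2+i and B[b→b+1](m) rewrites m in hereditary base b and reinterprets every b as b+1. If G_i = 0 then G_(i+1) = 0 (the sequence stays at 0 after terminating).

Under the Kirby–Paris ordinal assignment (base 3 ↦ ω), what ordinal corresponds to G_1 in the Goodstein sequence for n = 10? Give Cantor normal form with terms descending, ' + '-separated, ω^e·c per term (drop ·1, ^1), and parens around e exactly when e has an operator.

(0) 10|_2 = 2^(2 + 1) + 2 ↦ 3^(3 + 1) + 3|_3 = 84 ⇒ 83
(1) 83|_3 = 3^(3 + 1) + 2 ↦ 4^(4 + 1) + 2|_4 = 1026 ⇒ 1025

ω^(ω + 1) + 2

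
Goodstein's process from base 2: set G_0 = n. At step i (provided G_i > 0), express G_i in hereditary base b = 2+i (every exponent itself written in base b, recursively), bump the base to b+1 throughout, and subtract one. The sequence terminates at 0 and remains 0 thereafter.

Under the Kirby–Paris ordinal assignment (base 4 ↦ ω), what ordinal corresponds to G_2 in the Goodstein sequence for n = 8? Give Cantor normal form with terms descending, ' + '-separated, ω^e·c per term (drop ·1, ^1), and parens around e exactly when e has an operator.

ω^ω·2 + ω^2·2 + ω·2 + 1

[0] 8 ≡ 2^(2 + 1) (base 2). Lift 3: 81. −1: 80.
[1] 80 ≡ 2·3^3 + 2·3^2 + 2·3 + 2 (base 3). Lift 4: 554. −1: 553.
[2] 553 ≡ 2·4^4 + 2·4^2 + 2·4 + 1 (base 4). Lift 5: 6311. −1: 6310.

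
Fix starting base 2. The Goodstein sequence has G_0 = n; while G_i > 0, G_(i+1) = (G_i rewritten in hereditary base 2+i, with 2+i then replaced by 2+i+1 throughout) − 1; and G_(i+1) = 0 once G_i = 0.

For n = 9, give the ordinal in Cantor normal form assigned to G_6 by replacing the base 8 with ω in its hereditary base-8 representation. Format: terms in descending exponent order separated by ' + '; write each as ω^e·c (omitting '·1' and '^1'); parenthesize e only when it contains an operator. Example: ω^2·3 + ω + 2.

ω^ω·3 + ω^3·3 + ω^2·3 + ω·2 + 7

G_0=9  [base 2] 2^(2 + 1) + 1  →[2↦3]→  3^(3 + 1) + 1 = 82  −1 ⇒ G_1=81
G_1=81  [base 3] 3^(3 + 1)  →[3↦4]→  4^(4 + 1) = 1024  −1 ⇒ G_2=1023
G_2=1023  [base 4] 3·4^4 + 3·4^3 + 3·4^2 + 3·4 + 3  →[4↦5]→  3·5^5 + 3·5^3 + 3·5^2 + 3·5 + 3 = 9843  −1 ⇒ G_3=9842
G_3=9842  [base 5] 3·5^5 + 3·5^3 + 3·5^2 + 3·5 + 2  →[5↦6]→  3·6^6 + 3·6^3 + 3·6^2 + 3·6 + 2 = 140744  −1 ⇒ G_4=140743
G_4=140743  [base 6] 3·6^6 + 3·6^3 + 3·6^2 + 3·6 + 1  →[6↦7]→  3·7^7 + 3·7^3 + 3·7^2 + 3·7 + 1 = 2471827  −1 ⇒ G_5=2471826
G_5=2471826  [base 7] 3·7^7 + 3·7^3 + 3·7^2 + 3·7  →[7↦8]→  3·8^8 + 3·8^3 + 3·8^2 + 3·8 = 50333400  −1 ⇒ G_6=50333399
G_6=50333399  [base 8] 3·8^8 + 3·8^3 + 3·8^2 + 2·8 + 7  →[8↦9]→  3·9^9 + 3·9^3 + 3·9^2 + 2·9 + 7 = 1162263922  −1 ⇒ G_7=1162263921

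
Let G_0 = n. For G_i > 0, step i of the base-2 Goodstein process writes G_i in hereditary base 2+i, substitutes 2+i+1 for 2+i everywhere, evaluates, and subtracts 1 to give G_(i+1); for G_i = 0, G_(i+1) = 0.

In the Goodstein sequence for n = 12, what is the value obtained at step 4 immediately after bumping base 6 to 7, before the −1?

G_0 = 12. HB_2(12) = 2^(2 + 1) + 2^2. Bump = 108. G_1 = 107.
G_1 = 107. HB_3(107) = 3^(3 + 1) + 2·3^2 + 2·3 + 2. Bump = 1066. G_2 = 1065.
G_2 = 1065. HB_4(1065) = 4^(4 + 1) + 2·4^2 + 2·4 + 1. Bump = 15686. G_3 = 15685.
G_3 = 15685. HB_5(15685) = 5^(5 + 1) + 2·5^2 + 2·5. Bump = 280020. G_4 = 280019.
G_4 = 280019. HB_6(280019) = 6^(6 + 1) + 2·6^2 + 6 + 5. Bump = 5764911. G_5 = 5764910.

5764911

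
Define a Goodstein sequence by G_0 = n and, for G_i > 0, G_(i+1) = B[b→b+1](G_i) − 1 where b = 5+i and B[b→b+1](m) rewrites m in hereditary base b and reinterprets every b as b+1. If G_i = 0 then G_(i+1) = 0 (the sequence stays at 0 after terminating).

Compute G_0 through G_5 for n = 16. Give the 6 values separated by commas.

16, 18, 20, 21, 22, 23

(0) 16|_5 = 3·5 + 1 ↦ 3·6 + 1|_6 = 19 ⇒ 18
(1) 18|_6 = 3·6 ↦ 3·7|_7 = 21 ⇒ 20
(2) 20|_7 = 2·7 + 6 ↦ 2·8 + 6|_8 = 22 ⇒ 21
(3) 21|_8 = 2·8 + 5 ↦ 2·9 + 5|_9 = 23 ⇒ 22
(4) 22|_9 = 2·9 + 4 ↦ 2·10 + 4|_10 = 24 ⇒ 23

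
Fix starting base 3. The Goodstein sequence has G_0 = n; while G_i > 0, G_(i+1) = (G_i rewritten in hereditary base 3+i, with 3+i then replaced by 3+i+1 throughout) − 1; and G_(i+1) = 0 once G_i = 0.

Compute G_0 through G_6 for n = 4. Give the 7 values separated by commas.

4, 4, 4, 3, 2, 1, 0

i=0: 4 = 3 + 1 (b=3); 3→4: 4 + 1 = 5; 5−1 = 4
i=1: 4 = 4 (b=4); 4→5: 5 = 5; 5−1 = 4
i=2: 4 = 4 (b=5); 5→6: 4 = 4; 4−1 = 3
i=3: 3 = 3 (b=6); 6→7: 3 = 3; 3−1 = 2
i=4: 2 = 2 (b=7); 7→8: 2 = 2; 2−1 = 1
i=5: 1 = 1 (b=8); 8→9: 1 = 1; 1−1 = 0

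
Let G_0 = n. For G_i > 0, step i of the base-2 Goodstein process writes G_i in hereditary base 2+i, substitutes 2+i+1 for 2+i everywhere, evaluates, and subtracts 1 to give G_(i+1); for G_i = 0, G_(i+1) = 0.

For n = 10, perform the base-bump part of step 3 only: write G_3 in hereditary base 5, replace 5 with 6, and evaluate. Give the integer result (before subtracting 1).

279936

G_0=10  [base 2] 2^(2 + 1) + 2  →[2↦3]→  3^(3 + 1) + 3 = 84  −1 ⇒ G_1=83
G_1=83  [base 3] 3^(3 + 1) + 2  →[3↦4]→  4^(4 + 1) + 2 = 1026  −1 ⇒ G_2=1025
G_2=1025  [base 4] 4^(4 + 1) + 1  →[4↦5]→  5^(5 + 1) + 1 = 15626  −1 ⇒ G_3=15625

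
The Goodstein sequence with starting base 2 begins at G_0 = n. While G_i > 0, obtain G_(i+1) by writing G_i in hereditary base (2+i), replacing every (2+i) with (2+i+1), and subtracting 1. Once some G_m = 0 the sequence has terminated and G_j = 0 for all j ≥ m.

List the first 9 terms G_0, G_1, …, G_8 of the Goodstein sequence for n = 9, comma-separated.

9, 81, 1023, 9842, 140743, 2471826, 50333399, 1162263921, 30000003325

step 0: 9 = 2^(2 + 1) + 1; sub 3 for 2: 3^(3 + 1) + 1; = 82; G_1 = 82−1 = 81
step 1: 81 = 3^(3 + 1); sub 4 for 3: 4^(4 + 1); = 1024; G_2 = 1024−1 = 1023
step 2: 1023 = 3·4^4 + 3·4^3 + 3·4^2 + 3·4 + 3; sub 5 for 4: 3·5^5 + 3·5^3 + 3·5^2 + 3·5 + 3; = 9843; G_3 = 9843−1 = 9842
step 3: 9842 = 3·5^5 + 3·5^3 + 3·5^2 + 3·5 + 2; sub 6 for 5: 3·6^6 + 3·6^3 + 3·6^2 + 3·6 + 2; = 140744; G_4 = 140744−1 = 140743
step 4: 140743 = 3·6^6 + 3·6^3 + 3·6^2 + 3·6 + 1; sub 7 for 6: 3·7^7 + 3·7^3 + 3·7^2 + 3·7 + 1; = 2471827; G_5 = 2471827−1 = 2471826
step 5: 2471826 = 3·7^7 + 3·7^3 + 3·7^2 + 3·7; sub 8 for 7: 3·8^8 + 3·8^3 + 3·8^2 + 3·8; = 50333400; G_6 = 50333400−1 = 50333399
step 6: 50333399 = 3·8^8 + 3·8^3 + 3·8^2 + 2·8 + 7; sub 9 for 8: 3·9^9 + 3·9^3 + 3·9^2 + 2·9 + 7; = 1162263922; G_7 = 1162263922−1 = 1162263921
step 7: 1162263921 = 3·9^9 + 3·9^3 + 3·9^2 + 2·9 + 6; sub 10 for 9: 3·10^10 + 3·10^3 + 3·10^2 + 2·10 + 6; = 30000003326; G_8 = 30000003326−1 = 30000003325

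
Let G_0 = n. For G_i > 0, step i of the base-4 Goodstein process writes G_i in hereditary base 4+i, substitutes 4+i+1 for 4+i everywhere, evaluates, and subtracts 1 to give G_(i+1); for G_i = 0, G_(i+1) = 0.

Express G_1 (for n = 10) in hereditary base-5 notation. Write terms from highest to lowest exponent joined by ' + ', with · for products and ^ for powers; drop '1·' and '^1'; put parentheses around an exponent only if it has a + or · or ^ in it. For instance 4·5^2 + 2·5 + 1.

2·5 + 1

base 4: 10 = 2·4 + 2; at 5: 2·5 + 2 = 12; next = 11
base 5: 11 = 2·5 + 1; at 6: 2·6 + 1 = 13; next = 12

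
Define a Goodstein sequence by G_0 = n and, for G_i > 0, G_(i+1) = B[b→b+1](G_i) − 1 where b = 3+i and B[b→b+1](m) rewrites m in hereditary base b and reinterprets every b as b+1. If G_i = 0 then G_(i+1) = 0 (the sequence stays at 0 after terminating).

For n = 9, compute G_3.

G_0=9  [base 3] 3^2  →[3↦4]→  4^2 = 16  −1 ⇒ G_1=15
G_1=15  [base 4] 3·4 + 3  →[4↦5]→  3·5 + 3 = 18  −1 ⇒ G_2=17
G_2=17  [base 5] 3·5 + 2  →[5↦6]→  3·6 + 2 = 20  −1 ⇒ G_3=19
G_3=19  [base 6] 3·6 + 1  →[6↦7]→  3·7 + 1 = 22  −1 ⇒ G_4=21

19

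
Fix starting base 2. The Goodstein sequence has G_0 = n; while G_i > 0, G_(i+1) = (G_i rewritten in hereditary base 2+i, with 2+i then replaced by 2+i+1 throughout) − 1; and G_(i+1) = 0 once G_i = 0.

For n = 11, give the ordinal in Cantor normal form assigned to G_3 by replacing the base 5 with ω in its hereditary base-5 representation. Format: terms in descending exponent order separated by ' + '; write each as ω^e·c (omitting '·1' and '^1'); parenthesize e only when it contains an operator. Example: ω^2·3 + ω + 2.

base 2: 11 = 2^(2 + 1) + 2 + 1; at 3: 3^(3 + 1) + 3 + 1 = 85; next = 84
base 3: 84 = 3^(3 + 1) + 3; at 4: 4^(4 + 1) + 4 = 1028; next = 1027
base 4: 1027 = 4^(4 + 1) + 3; at 5: 5^(5 + 1) + 3 = 15628; next = 15627
base 5: 15627 = 5^(5 + 1) + 2; at 6: 6^(6 + 1) + 2 = 279938; next = 279937

ω^(ω + 1) + 2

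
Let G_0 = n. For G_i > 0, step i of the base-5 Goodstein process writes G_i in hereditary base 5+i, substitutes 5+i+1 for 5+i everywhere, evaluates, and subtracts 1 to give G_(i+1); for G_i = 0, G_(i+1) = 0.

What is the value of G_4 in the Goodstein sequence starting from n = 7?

i=0: 7 = 5 + 2 (b=5); 5→6: 6 + 2 = 8; 8−1 = 7
i=1: 7 = 6 + 1 (b=6); 6→7: 7 + 1 = 8; 8−1 = 7
i=2: 7 = 7 (b=7); 7→8: 8 = 8; 8−1 = 7
i=3: 7 = 7 (b=8); 8→9: 7 = 7; 7−1 = 6

6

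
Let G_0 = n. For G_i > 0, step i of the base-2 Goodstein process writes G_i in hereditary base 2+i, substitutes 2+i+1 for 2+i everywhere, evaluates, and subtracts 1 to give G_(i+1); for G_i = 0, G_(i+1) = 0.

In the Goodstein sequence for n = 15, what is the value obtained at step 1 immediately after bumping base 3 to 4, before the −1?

G_0 = 15. HB_2(15) = 2^(2 + 1) + 2^2 + 2 + 1. Bump = 112. G_1 = 111.
G_1 = 111. HB_3(111) = 3^(3 + 1) + 3^3 + 3. Bump = 1284. G_2 = 1283.

1284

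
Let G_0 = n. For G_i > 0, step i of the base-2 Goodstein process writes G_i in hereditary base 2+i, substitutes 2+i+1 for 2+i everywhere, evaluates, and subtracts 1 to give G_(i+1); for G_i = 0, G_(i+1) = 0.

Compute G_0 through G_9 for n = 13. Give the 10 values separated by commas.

G_0 = 13. HB_2(13) = 2^(2 + 1) + 2^2 + 1. Bump = 109. G_1 = 108.
G_1 = 108. HB_3(108) = 3^(3 + 1) + 3^3. Bump = 1280. G_2 = 1279.
G_2 = 1279. HB_4(1279) = 4^(4 + 1) + 3·4^3 + 3·4^2 + 3·4 + 3. Bump = 16093. G_3 = 16092.
G_3 = 16092. HB_5(16092) = 5^(5 + 1) + 3·5^3 + 3·5^2 + 3·5 + 2. Bump = 280712. G_4 = 280711.
G_4 = 280711. HB_6(280711) = 6^(6 + 1) + 3·6^3 + 3·6^2 + 3·6 + 1. Bump = 5765999. G_5 = 5765998.
G_5 = 5765998. HB_7(5765998) = 7^(7 + 1) + 3·7^3 + 3·7^2 + 3·7. Bump = 134219480. G_6 = 134219479.
G_6 = 134219479. HB_8(134219479) = 8^(8 + 1) + 3·8^3 + 3·8^2 + 2·8 + 7. Bump = 3486786856. G_7 = 3486786855.
G_7 = 3486786855. HB_9(3486786855) = 9^(9 + 1) + 3·9^3 + 3·9^2 + 2·9 + 6. Bump = 100000003326. G_8 = 100000003325.
G_8 = 100000003325. HB_10(100000003325) = 10^(10 + 1) + 3·10^3 + 3·10^2 + 2·10 + 5. Bump = 3138428381104. G_9 = 3138428381103.

13, 108, 1279, 16092, 280711, 5765998, 134219479, 3486786855, 100000003325, 3138428381103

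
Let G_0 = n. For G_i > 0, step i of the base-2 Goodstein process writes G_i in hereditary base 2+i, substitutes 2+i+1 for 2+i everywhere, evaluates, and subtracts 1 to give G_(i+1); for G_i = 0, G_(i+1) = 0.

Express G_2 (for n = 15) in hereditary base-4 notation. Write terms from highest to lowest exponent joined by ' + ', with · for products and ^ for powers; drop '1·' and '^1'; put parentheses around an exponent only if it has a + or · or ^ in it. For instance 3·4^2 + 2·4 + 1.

[0] 15 ≡ 2^(2 + 1) + 2^2 + 2 + 1 (base 2). Lift 3: 112. −1: 111.
[1] 111 ≡ 3^(3 + 1) + 3^3 + 3 (base 3). Lift 4: 1284. −1: 1283.

4^(4 + 1) + 4^4 + 3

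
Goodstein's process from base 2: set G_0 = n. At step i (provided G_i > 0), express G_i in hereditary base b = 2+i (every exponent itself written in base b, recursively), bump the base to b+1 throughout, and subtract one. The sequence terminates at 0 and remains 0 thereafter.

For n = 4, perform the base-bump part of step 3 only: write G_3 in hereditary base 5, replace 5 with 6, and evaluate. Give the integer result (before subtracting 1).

84

i=0: 4 = 2^2 (b=2); 2→3: 3^3 = 27; 27−1 = 26
i=1: 26 = 2·3^2 + 2·3 + 2 (b=3); 3→4: 2·4^2 + 2·4 + 2 = 42; 42−1 = 41
i=2: 41 = 2·4^2 + 2·4 + 1 (b=4); 4→5: 2·5^2 + 2·5 + 1 = 61; 61−1 = 60
i=3: 60 = 2·5^2 + 2·5 (b=5); 5→6: 2·6^2 + 2·6 = 84; 84−1 = 83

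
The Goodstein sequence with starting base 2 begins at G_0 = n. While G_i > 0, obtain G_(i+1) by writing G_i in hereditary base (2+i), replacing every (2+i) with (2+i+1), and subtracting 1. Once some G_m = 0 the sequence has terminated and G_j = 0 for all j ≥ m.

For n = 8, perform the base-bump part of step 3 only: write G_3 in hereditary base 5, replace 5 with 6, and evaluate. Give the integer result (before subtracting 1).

93396

step 0: 8 = 2^(2 + 1); sub 3 for 2: 3^(3 + 1); = 81; G_1 = 81−1 = 80
step 1: 80 = 2·3^3 + 2·3^2 + 2·3 + 2; sub 4 for 3: 2·4^4 + 2·4^2 + 2·4 + 2; = 554; G_2 = 554−1 = 553
step 2: 553 = 2·4^4 + 2·4^2 + 2·4 + 1; sub 5 for 4: 2·5^5 + 2·5^2 + 2·5 + 1; = 6311; G_3 = 6311−1 = 6310
step 3: 6310 = 2·5^5 + 2·5^2 + 2·5; sub 6 for 5: 2·6^6 + 2·6^2 + 2·6; = 93396; G_4 = 93396−1 = 93395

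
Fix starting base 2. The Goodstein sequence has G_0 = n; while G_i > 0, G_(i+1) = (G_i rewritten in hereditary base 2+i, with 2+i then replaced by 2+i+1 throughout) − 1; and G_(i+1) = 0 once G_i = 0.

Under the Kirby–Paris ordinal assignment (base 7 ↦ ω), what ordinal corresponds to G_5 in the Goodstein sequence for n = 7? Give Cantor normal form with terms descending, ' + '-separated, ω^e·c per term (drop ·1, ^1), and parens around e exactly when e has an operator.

G_0=7  [base 2] 2^2 + 2 + 1  →[2↦3]→  3^3 + 3 + 1 = 31  −1 ⇒ G_1=30
G_1=30  [base 3] 3^3 + 3  →[3↦4]→  4^4 + 4 = 260  −1 ⇒ G_2=259
G_2=259  [base 4] 4^4 + 3  →[4↦5]→  5^5 + 3 = 3128  −1 ⇒ G_3=3127
G_3=3127  [base 5] 5^5 + 2  →[5↦6]→  6^6 + 2 = 46658  −1 ⇒ G_4=46657
G_4=46657  [base 6] 6^6 + 1  →[6↦7]→  7^7 + 1 = 823544  −1 ⇒ G_5=823543
G_5=823543  [base 7] 7^7  →[7↦8]→  8^8 = 16777216  −1 ⇒ G_6=16777215

ω^ω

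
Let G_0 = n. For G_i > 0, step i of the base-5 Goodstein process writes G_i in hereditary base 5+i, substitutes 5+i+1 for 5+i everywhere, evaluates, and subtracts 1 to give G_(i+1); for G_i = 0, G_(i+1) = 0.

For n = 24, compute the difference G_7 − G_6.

G_0 = 24. HB_5(24) = 4·5 + 4. Bump = 28. G_1 = 27.
G_1 = 27. HB_6(27) = 4·6 + 3. Bump = 31. G_2 = 30.
G_2 = 30. HB_7(30) = 4·7 + 2. Bump = 34. G_3 = 33.
G_3 = 33. HB_8(33) = 4·8 + 1. Bump = 37. G_4 = 36.
G_4 = 36. HB_9(36) = 4·9. Bump = 40. G_5 = 39.
G_5 = 39. HB_10(39) = 3·10 + 9. Bump = 42. G_6 = 41.
G_6 = 41. HB_11(41) = 3·11 + 8. Bump = 44. G_7 = 43.

2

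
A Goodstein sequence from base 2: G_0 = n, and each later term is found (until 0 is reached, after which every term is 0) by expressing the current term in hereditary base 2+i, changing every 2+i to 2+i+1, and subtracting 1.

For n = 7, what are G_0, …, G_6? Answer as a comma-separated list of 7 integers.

7, 30, 259, 3127, 46657, 823543, 16777215

G_0 = 7. HB_2(7) = 2^2 + 2 + 1. Bump = 31. G_1 = 30.
G_1 = 30. HB_3(30) = 3^3 + 3. Bump = 260. G_2 = 259.
G_2 = 259. HB_4(259) = 4^4 + 3. Bump = 3128. G_3 = 3127.
G_3 = 3127. HB_5(3127) = 5^5 + 2. Bump = 46658. G_4 = 46657.
G_4 = 46657. HB_6(46657) = 6^6 + 1. Bump = 823544. G_5 = 823543.
G_5 = 823543. HB_7(823543) = 7^7. Bump = 16777216. G_6 = 16777215.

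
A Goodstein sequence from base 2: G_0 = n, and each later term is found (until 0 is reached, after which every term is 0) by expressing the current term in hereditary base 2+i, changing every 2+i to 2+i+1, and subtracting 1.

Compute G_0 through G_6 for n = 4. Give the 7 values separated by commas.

4, 26, 41, 60, 83, 109, 139

base 2: 4 = 2^2; at 3: 3^3 = 27; next = 26
base 3: 26 = 2·3^2 + 2·3 + 2; at 4: 2·4^2 + 2·4 + 2 = 42; next = 41
base 4: 41 = 2·4^2 + 2·4 + 1; at 5: 2·5^2 + 2·5 + 1 = 61; next = 60
base 5: 60 = 2·5^2 + 2·5; at 6: 2·6^2 + 2·6 = 84; next = 83
base 6: 83 = 2·6^2 + 6 + 5; at 7: 2·7^2 + 7 + 5 = 110; next = 109
base 7: 109 = 2·7^2 + 7 + 4; at 8: 2·8^2 + 8 + 4 = 140; next = 139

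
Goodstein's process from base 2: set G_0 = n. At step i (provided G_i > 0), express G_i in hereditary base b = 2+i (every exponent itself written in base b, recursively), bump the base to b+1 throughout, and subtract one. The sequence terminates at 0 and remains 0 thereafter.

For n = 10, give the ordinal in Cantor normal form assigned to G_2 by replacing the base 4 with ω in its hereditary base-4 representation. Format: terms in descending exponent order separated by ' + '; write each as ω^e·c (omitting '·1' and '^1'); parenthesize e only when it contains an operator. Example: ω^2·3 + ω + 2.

ω^(ω + 1) + 1

[0] 10 ≡ 2^(2 + 1) + 2 (base 2). Lift 3: 84. −1: 83.
[1] 83 ≡ 3^(3 + 1) + 2 (base 3). Lift 4: 1026. −1: 1025.
[2] 1025 ≡ 4^(4 + 1) + 1 (base 4). Lift 5: 15626. −1: 15625.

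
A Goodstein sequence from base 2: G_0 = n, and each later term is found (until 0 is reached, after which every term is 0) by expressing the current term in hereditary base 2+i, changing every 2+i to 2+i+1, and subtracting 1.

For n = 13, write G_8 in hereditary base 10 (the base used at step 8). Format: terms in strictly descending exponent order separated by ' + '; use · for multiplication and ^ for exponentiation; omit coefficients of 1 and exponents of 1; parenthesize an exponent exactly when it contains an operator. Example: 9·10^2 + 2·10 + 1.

base 2: 13 = 2^(2 + 1) + 2^2 + 1; at 3: 3^(3 + 1) + 3^3 + 1 = 109; next = 108
base 3: 108 = 3^(3 + 1) + 3^3; at 4: 4^(4 + 1) + 4^4 = 1280; next = 1279
base 4: 1279 = 4^(4 + 1) + 3·4^3 + 3·4^2 + 3·4 + 3; at 5: 5^(5 + 1) + 3·5^3 + 3·5^2 + 3·5 + 3 = 16093; next = 16092
base 5: 16092 = 5^(5 + 1) + 3·5^3 + 3·5^2 + 3·5 + 2; at 6: 6^(6 + 1) + 3·6^3 + 3·6^2 + 3·6 + 2 = 280712; next = 280711
base 6: 280711 = 6^(6 + 1) + 3·6^3 + 3·6^2 + 3·6 + 1; at 7: 7^(7 + 1) + 3·7^3 + 3·7^2 + 3·7 + 1 = 5765999; next = 5765998
base 7: 5765998 = 7^(7 + 1) + 3·7^3 + 3·7^2 + 3·7; at 8: 8^(8 + 1) + 3·8^3 + 3·8^2 + 3·8 = 134219480; next = 134219479
base 8: 134219479 = 8^(8 + 1) + 3·8^3 + 3·8^2 + 2·8 + 7; at 9: 9^(9 + 1) + 3·9^3 + 3·9^2 + 2·9 + 7 = 3486786856; next = 3486786855
base 9: 3486786855 = 9^(9 + 1) + 3·9^3 + 3·9^2 + 2·9 + 6; at 10: 10^(10 + 1) + 3·10^3 + 3·10^2 + 2·10 + 6 = 100000003326; next = 100000003325
base 10: 100000003325 = 10^(10 + 1) + 3·10^3 + 3·10^2 + 2·10 + 5; at 11: 11^(11 + 1) + 3·11^3 + 3·11^2 + 2·11 + 5 = 3138428381104; next = 3138428381103

10^(10 + 1) + 3·10^3 + 3·10^2 + 2·10 + 5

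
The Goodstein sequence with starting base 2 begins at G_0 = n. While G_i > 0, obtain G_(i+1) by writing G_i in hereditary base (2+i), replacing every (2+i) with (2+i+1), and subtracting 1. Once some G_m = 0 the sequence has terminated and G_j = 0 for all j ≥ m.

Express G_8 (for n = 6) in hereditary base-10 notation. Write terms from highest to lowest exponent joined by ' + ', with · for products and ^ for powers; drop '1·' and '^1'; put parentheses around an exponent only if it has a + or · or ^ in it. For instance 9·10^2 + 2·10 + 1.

5·10^5 + 5·10^4 + 5·10^3 + 5·10^2 + 5·10 + 1

base 2: 6 = 2^2 + 2; at 3: 3^3 + 3 = 30; next = 29
base 3: 29 = 3^3 + 2; at 4: 4^4 + 2 = 258; next = 257
base 4: 257 = 4^4 + 1; at 5: 5^5 + 1 = 3126; next = 3125
base 5: 3125 = 5^5; at 6: 6^6 = 46656; next = 46655
base 6: 46655 = 5·6^5 + 5·6^4 + 5·6^3 + 5·6^2 + 5·6 + 5; at 7: 5·7^5 + 5·7^4 + 5·7^3 + 5·7^2 + 5·7 + 5 = 98040; next = 98039
base 7: 98039 = 5·7^5 + 5·7^4 + 5·7^3 + 5·7^2 + 5·7 + 4; at 8: 5·8^5 + 5·8^4 + 5·8^3 + 5·8^2 + 5·8 + 4 = 187244; next = 187243
base 8: 187243 = 5·8^5 + 5·8^4 + 5·8^3 + 5·8^2 + 5·8 + 3; at 9: 5·9^5 + 5·9^4 + 5·9^3 + 5·9^2 + 5·9 + 3 = 332148; next = 332147
base 9: 332147 = 5·9^5 + 5·9^4 + 5·9^3 + 5·9^2 + 5·9 + 2; at 10: 5·10^5 + 5·10^4 + 5·10^3 + 5·10^2 + 5·10 + 2 = 555552; next = 555551
base 10: 555551 = 5·10^5 + 5·10^4 + 5·10^3 + 5·10^2 + 5·10 + 1; at 11: 5·11^5 + 5·11^4 + 5·11^3 + 5·11^2 + 5·11 + 1 = 885776; next = 885775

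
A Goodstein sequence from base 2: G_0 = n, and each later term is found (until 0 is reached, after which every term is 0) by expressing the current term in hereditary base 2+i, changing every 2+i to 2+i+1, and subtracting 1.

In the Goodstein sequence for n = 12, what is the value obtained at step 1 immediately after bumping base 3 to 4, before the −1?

base 2: 12 = 2^(2 + 1) + 2^2; at 3: 3^(3 + 1) + 3^3 = 108; next = 107
base 3: 107 = 3^(3 + 1) + 2·3^2 + 2·3 + 2; at 4: 4^(4 + 1) + 2·4^2 + 2·4 + 2 = 1066; next = 1065

1066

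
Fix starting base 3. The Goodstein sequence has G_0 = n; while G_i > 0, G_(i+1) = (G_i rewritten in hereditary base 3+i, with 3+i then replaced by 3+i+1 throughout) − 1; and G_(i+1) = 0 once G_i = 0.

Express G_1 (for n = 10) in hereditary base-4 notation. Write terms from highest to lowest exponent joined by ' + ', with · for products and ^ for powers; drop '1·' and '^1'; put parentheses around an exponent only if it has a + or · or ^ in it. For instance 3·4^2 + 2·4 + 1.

(0) 10|_3 = 3^2 + 1 ↦ 4^2 + 1|_4 = 17 ⇒ 16
(1) 16|_4 = 4^2 ↦ 5^2|_5 = 25 ⇒ 24

4^2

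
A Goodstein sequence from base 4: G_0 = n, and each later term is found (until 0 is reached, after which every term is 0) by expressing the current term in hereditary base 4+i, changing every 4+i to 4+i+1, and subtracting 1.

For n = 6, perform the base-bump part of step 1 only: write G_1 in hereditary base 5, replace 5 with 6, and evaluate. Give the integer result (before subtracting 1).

G_0 = 6. HB_4(6) = 4 + 2. Bump = 7. G_1 = 6.
G_1 = 6. HB_5(6) = 5 + 1. Bump = 7. G_2 = 6.

7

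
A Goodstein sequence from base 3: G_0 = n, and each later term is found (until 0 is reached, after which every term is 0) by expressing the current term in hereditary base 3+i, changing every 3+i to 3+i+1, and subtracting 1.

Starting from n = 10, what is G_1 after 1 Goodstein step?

i=0: 10 = 3^2 + 1 (b=3); 3→4: 4^2 + 1 = 17; 17−1 = 16
i=1: 16 = 4^2 (b=4); 4→5: 5^2 = 25; 25−1 = 24

16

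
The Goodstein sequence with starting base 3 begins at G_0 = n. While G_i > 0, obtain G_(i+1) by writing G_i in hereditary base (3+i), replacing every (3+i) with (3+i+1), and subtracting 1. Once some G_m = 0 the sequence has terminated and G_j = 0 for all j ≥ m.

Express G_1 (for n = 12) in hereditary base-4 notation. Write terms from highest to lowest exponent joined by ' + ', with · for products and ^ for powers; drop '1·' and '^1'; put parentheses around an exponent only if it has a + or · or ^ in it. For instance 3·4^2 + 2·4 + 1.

4^2 + 3

step 0: 12 = 3^2 + 3; sub 4 for 3: 4^2 + 4; = 20; G_1 = 20−1 = 19
step 1: 19 = 4^2 + 3; sub 5 for 4: 5^2 + 3; = 28; G_2 = 28−1 = 27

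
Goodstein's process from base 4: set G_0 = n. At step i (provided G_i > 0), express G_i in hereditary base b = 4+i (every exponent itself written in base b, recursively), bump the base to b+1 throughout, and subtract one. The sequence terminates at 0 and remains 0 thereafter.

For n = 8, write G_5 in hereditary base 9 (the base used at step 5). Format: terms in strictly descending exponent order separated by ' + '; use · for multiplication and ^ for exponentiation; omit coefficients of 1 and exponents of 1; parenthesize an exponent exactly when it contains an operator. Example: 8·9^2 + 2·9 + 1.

step 0: 8 = 2·4; sub 5 for 4: 2·5; = 10; G_1 = 10−1 = 9
step 1: 9 = 5 + 4; sub 6 for 5: 6 + 4; = 10; G_2 = 10−1 = 9
step 2: 9 = 6 + 3; sub 7 for 6: 7 + 3; = 10; G_3 = 10−1 = 9
step 3: 9 = 7 + 2; sub 8 for 7: 8 + 2; = 10; G_4 = 10−1 = 9
step 4: 9 = 8 + 1; sub 9 for 8: 9 + 1; = 10; G_5 = 10−1 = 9
step 5: 9 = 9; sub 10 for 9: 10; = 10; G_6 = 10−1 = 9

9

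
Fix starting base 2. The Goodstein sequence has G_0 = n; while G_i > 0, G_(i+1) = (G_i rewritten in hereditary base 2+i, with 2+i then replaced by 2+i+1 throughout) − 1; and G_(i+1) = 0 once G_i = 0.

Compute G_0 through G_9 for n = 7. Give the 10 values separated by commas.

7, 30, 259, 3127, 46657, 823543, 16777215, 37665879, 77777775, 150051213

[0] 7 ≡ 2^2 + 2 + 1 (base 2). Lift 3: 31. −1: 30.
[1] 30 ≡ 3^3 + 3 (base 3). Lift 4: 260. −1: 259.
[2] 259 ≡ 4^4 + 3 (base 4). Lift 5: 3128. −1: 3127.
[3] 3127 ≡ 5^5 + 2 (base 5). Lift 6: 46658. −1: 46657.
[4] 46657 ≡ 6^6 + 1 (base 6). Lift 7: 823544. −1: 823543.
[5] 823543 ≡ 7^7 (base 7). Lift 8: 16777216. −1: 16777215.
[6] 16777215 ≡ 7·8^7 + 7·8^6 + 7·8^5 + 7·8^4 + 7·8^3 + 7·8^2 + 7·8 + 7 (base 8). Lift 9: 37665880. −1: 37665879.
[7] 37665879 ≡ 7·9^7 + 7·9^6 + 7·9^5 + 7·9^4 + 7·9^3 + 7·9^2 + 7·9 + 6 (base 9). Lift 10: 77777776. −1: 77777775.
[8] 77777775 ≡ 7·10^7 + 7·10^6 + 7·10^5 + 7·10^4 + 7·10^3 + 7·10^2 + 7·10 + 5 (base 10). Lift 11: 150051214. −1: 150051213.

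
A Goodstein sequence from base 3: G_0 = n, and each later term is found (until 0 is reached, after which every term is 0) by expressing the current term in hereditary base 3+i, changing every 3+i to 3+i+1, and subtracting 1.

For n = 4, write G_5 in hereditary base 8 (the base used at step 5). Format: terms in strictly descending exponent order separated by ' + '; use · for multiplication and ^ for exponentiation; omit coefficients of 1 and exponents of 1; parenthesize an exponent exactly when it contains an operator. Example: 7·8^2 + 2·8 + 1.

1

base 3: 4 = 3 + 1; at 4: 4 + 1 = 5; next = 4
base 4: 4 = 4; at 5: 5 = 5; next = 4
base 5: 4 = 4; at 6: 4 = 4; next = 3
base 6: 3 = 3; at 7: 3 = 3; next = 2
base 7: 2 = 2; at 8: 2 = 2; next = 1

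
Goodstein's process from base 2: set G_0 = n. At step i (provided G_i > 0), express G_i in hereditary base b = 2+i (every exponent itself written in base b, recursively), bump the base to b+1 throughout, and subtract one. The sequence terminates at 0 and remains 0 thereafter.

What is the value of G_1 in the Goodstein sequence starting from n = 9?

base 2: 9 = 2^(2 + 1) + 1; at 3: 3^(3 + 1) + 1 = 82; next = 81
base 3: 81 = 3^(3 + 1); at 4: 4^(4 + 1) = 1024; next = 1023

81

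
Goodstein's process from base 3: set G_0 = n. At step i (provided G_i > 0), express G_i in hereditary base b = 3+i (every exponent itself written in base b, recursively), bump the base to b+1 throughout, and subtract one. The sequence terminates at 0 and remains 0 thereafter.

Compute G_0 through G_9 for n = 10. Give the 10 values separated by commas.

10, 16, 24, 27, 30, 33, 36, 39, 41, 43

base 3: 10 = 3^2 + 1; at 4: 4^2 + 1 = 17; next = 16
base 4: 16 = 4^2; at 5: 5^2 = 25; next = 24
base 5: 24 = 4·5 + 4; at 6: 4·6 + 4 = 28; next = 27
base 6: 27 = 4·6 + 3; at 7: 4·7 + 3 = 31; next = 30
base 7: 30 = 4·7 + 2; at 8: 4·8 + 2 = 34; next = 33
base 8: 33 = 4·8 + 1; at 9: 4·9 + 1 = 37; next = 36
base 9: 36 = 4·9; at 10: 4·10 = 40; next = 39
base 10: 39 = 3·10 + 9; at 11: 3·11 + 9 = 42; next = 41
base 11: 41 = 3·11 + 8; at 12: 3·12 + 8 = 44; next = 43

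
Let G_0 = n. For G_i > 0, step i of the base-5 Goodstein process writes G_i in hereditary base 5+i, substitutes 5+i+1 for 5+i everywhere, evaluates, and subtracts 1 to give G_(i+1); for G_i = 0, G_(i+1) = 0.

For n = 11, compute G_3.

G_0 = 11. HB_5(11) = 2·5 + 1. Bump = 13. G_1 = 12.
G_1 = 12. HB_6(12) = 2·6. Bump = 14. G_2 = 13.
G_2 = 13. HB_7(13) = 7 + 6. Bump = 14. G_3 = 13.
G_3 = 13. HB_8(13) = 8 + 5. Bump = 14. G_4 = 13.

13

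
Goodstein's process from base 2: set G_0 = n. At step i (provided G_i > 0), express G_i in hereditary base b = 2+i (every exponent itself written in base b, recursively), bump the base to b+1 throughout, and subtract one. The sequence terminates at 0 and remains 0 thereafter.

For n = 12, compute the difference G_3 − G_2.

12 —HB2→ 2^(2 + 1) + 2^2 —bump→ 3^(3 + 1) + 3^3 = 108 —(−1)→ 107
107 —HB3→ 3^(3 + 1) + 2·3^2 + 2·3 + 2 —bump→ 4^(4 + 1) + 2·4^2 + 2·4 + 2 = 1066 —(−1)→ 1065
1065 —HB4→ 4^(4 + 1) + 2·4^2 + 2·4 + 1 —bump→ 5^(5 + 1) + 2·5^2 + 2·5 + 1 = 15686 —(−1)→ 15685

14620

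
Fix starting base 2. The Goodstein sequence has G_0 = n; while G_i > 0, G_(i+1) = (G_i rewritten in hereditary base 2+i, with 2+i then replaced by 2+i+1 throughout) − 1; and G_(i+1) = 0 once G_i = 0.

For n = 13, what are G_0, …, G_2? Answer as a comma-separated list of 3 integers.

(0) 13|_2 = 2^(2 + 1) + 2^2 + 1 ↦ 3^(3 + 1) + 3^3 + 1|_3 = 109 ⇒ 108
(1) 108|_3 = 3^(3 + 1) + 3^3 ↦ 4^(4 + 1) + 4^4|_4 = 1280 ⇒ 1279

13, 108, 1279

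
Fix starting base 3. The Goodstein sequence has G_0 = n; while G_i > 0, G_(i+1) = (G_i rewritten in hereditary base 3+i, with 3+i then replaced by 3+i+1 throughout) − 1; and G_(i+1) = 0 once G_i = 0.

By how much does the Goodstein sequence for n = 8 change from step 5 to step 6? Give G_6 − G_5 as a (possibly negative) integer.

0

base 3: 8 = 2·3 + 2; at 4: 2·4 + 2 = 10; next = 9
base 4: 9 = 2·4 + 1; at 5: 2·5 + 1 = 11; next = 10
base 5: 10 = 2·5; at 6: 2·6 = 12; next = 11
base 6: 11 = 6 + 5; at 7: 7 + 5 = 12; next = 11
base 7: 11 = 7 + 4; at 8: 8 + 4 = 12; next = 11
base 8: 11 = 8 + 3; at 9: 9 + 3 = 12; next = 11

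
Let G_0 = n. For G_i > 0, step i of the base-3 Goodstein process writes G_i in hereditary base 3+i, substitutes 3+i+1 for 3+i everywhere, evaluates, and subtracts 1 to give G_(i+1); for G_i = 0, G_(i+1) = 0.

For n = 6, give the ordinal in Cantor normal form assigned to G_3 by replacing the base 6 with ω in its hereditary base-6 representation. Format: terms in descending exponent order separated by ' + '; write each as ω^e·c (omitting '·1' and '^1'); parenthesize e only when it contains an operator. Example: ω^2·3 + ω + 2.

ω + 1

G_0=6  [base 3] 2·3  →[3↦4]→  2·4 = 8  −1 ⇒ G_1=7
G_1=7  [base 4] 4 + 3  →[4↦5]→  5 + 3 = 8  −1 ⇒ G_2=7
G_2=7  [base 5] 5 + 2  →[5↦6]→  6 + 2 = 8  −1 ⇒ G_3=7
G_3=7  [base 6] 6 + 1  →[6↦7]→  7 + 1 = 8  −1 ⇒ G_4=7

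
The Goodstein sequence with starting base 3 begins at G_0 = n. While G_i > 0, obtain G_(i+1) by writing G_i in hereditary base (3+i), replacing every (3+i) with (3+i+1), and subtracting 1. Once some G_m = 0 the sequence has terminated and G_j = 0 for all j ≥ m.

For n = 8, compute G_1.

9

base 3: 8 = 2·3 + 2; at 4: 2·4 + 2 = 10; next = 9
base 4: 9 = 2·4 + 1; at 5: 2·5 + 1 = 11; next = 10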